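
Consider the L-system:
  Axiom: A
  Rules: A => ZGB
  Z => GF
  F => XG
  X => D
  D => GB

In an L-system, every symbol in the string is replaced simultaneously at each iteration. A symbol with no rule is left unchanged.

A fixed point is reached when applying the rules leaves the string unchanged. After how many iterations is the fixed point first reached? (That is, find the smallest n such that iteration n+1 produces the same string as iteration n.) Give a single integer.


Answer: 5

Derivation:
Step 0: A
Step 1: ZGB
Step 2: GFGB
Step 3: GXGGB
Step 4: GDGGB
Step 5: GGBGGB
Step 6: GGBGGB  (unchanged — fixed point at step 5)


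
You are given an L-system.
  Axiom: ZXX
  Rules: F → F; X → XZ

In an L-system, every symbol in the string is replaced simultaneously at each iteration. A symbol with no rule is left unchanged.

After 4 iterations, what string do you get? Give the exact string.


Step 0: ZXX
Step 1: ZXZXZ
Step 2: ZXZZXZZ
Step 3: ZXZZZXZZZ
Step 4: ZXZZZZXZZZZ

Answer: ZXZZZZXZZZZ


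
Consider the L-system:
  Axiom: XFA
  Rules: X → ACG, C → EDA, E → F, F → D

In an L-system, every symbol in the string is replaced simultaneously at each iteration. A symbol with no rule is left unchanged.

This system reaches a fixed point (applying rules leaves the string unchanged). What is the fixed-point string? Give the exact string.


Step 0: XFA
Step 1: ACGDA
Step 2: AEDAGDA
Step 3: AFDAGDA
Step 4: ADDAGDA
Step 5: ADDAGDA  (unchanged — fixed point at step 4)

Answer: ADDAGDA


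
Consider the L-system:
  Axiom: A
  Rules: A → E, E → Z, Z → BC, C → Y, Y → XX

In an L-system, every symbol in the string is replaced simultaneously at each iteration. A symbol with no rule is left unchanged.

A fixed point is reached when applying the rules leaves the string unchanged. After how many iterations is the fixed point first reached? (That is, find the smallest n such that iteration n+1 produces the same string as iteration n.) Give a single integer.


Step 0: A
Step 1: E
Step 2: Z
Step 3: BC
Step 4: BY
Step 5: BXX
Step 6: BXX  (unchanged — fixed point at step 5)

Answer: 5


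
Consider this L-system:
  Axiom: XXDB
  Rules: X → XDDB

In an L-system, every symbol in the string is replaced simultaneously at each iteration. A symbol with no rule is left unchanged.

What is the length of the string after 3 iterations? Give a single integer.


Answer: 22

Derivation:
Step 0: length = 4
Step 1: length = 10
Step 2: length = 16
Step 3: length = 22


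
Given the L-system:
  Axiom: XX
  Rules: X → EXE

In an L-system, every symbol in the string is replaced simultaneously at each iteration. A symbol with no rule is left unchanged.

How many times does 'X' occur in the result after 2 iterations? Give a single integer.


Step 0: XX  (2 'X')
Step 1: EXEEXE  (2 'X')
Step 2: EEXEEEEXEE  (2 'X')

Answer: 2


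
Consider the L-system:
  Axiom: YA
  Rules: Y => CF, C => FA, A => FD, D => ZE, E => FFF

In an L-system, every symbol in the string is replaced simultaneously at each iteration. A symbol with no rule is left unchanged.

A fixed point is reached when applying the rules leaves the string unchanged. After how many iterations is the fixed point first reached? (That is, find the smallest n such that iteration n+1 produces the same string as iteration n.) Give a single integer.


Answer: 5

Derivation:
Step 0: YA
Step 1: CFFD
Step 2: FAFFZE
Step 3: FFDFFZFFF
Step 4: FFZEFFZFFF
Step 5: FFZFFFFFZFFF
Step 6: FFZFFFFFZFFF  (unchanged — fixed point at step 5)


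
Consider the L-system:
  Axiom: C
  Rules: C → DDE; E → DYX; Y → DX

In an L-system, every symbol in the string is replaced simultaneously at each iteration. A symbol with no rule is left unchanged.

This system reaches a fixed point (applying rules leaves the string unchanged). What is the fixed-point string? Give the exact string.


Step 0: C
Step 1: DDE
Step 2: DDDYX
Step 3: DDDDXX
Step 4: DDDDXX  (unchanged — fixed point at step 3)

Answer: DDDDXX


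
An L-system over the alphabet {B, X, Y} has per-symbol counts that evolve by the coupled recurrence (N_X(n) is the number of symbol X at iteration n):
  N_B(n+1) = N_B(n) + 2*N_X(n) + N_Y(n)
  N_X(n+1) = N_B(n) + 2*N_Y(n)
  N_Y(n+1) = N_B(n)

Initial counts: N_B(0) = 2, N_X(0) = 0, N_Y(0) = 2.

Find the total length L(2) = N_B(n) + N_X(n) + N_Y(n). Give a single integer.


Step 0: N_B=2, N_X=0, N_Y=2, L=4
Step 1: N_B=4, N_X=6, N_Y=2, L=12
Step 2: N_B=18, N_X=8, N_Y=4, L=30

Answer: 30


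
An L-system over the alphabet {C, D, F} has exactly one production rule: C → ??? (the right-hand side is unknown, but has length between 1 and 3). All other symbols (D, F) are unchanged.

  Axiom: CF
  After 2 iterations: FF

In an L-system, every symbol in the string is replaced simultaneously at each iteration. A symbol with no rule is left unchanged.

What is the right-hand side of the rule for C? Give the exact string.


Answer: F

Derivation:
Trying C → F:
  Step 0: CF
  Step 1: FF
  Step 2: FF
Matches the given result.


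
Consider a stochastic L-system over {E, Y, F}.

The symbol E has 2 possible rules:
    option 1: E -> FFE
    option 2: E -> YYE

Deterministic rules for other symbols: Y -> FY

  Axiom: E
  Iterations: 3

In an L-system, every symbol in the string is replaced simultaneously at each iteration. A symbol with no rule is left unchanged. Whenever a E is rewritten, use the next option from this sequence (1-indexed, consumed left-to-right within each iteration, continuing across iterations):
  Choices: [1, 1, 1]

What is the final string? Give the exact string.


Step 0: E
Step 1: FFE  (used choices [1])
Step 2: FFFFE  (used choices [1])
Step 3: FFFFFFE  (used choices [1])

Answer: FFFFFFE


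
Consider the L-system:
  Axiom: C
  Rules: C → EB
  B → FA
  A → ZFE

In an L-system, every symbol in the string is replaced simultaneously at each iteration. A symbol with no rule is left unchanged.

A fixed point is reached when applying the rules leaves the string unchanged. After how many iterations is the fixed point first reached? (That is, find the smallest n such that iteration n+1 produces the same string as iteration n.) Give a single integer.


Answer: 3

Derivation:
Step 0: C
Step 1: EB
Step 2: EFA
Step 3: EFZFE
Step 4: EFZFE  (unchanged — fixed point at step 3)


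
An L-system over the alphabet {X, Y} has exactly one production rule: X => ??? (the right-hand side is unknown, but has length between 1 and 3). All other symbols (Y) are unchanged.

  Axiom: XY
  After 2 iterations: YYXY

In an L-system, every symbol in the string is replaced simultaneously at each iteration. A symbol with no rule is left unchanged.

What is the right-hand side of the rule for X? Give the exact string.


Answer: YX

Derivation:
Trying X => YX:
  Step 0: XY
  Step 1: YXY
  Step 2: YYXY
Matches the given result.


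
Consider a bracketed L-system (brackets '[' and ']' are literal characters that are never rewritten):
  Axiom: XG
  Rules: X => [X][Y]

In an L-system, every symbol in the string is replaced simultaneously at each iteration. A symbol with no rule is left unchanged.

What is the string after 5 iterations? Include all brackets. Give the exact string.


Step 0: XG
Step 1: [X][Y]G
Step 2: [[X][Y]][Y]G
Step 3: [[[X][Y]][Y]][Y]G
Step 4: [[[[X][Y]][Y]][Y]][Y]G
Step 5: [[[[[X][Y]][Y]][Y]][Y]][Y]G

Answer: [[[[[X][Y]][Y]][Y]][Y]][Y]G


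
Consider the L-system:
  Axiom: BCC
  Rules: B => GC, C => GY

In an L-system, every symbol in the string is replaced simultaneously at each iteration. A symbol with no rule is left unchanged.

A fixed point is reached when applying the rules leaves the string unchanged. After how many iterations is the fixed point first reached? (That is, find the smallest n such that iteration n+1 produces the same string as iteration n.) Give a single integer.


Step 0: BCC
Step 1: GCGYGY
Step 2: GGYGYGY
Step 3: GGYGYGY  (unchanged — fixed point at step 2)

Answer: 2


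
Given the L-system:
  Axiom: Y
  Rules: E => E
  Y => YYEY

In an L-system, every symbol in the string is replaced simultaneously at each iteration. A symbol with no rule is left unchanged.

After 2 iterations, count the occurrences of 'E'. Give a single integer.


Answer: 4

Derivation:
Step 0: Y  (0 'E')
Step 1: YYEY  (1 'E')
Step 2: YYEYYYEYEYYEY  (4 'E')


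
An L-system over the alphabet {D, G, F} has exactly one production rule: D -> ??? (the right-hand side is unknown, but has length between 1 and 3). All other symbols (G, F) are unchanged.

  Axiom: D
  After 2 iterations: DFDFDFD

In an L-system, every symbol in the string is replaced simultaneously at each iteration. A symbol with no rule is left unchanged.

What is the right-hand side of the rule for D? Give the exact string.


Trying D -> DFD:
  Step 0: D
  Step 1: DFD
  Step 2: DFDFDFD
Matches the given result.

Answer: DFD


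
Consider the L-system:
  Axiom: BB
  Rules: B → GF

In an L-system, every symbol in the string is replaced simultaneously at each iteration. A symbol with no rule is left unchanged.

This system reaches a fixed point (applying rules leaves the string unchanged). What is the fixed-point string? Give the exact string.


Answer: GFGF

Derivation:
Step 0: BB
Step 1: GFGF
Step 2: GFGF  (unchanged — fixed point at step 1)


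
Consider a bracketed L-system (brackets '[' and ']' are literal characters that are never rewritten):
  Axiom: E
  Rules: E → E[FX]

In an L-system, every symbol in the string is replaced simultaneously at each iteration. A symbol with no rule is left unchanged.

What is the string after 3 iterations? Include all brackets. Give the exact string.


Answer: E[FX][FX][FX]

Derivation:
Step 0: E
Step 1: E[FX]
Step 2: E[FX][FX]
Step 3: E[FX][FX][FX]


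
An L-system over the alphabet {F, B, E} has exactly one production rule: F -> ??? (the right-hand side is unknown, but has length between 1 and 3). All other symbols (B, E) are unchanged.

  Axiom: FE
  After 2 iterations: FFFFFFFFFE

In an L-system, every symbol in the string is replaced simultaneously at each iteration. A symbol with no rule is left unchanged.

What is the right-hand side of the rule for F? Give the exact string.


Answer: FFF

Derivation:
Trying F -> FFF:
  Step 0: FE
  Step 1: FFFE
  Step 2: FFFFFFFFFE
Matches the given result.


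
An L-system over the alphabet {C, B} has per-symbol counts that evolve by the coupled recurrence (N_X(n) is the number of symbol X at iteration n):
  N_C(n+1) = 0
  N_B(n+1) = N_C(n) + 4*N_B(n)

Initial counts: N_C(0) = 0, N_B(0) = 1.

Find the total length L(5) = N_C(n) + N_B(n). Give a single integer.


Answer: 1024

Derivation:
Step 0: N_C=0, N_B=1, L=1
Step 1: N_C=0, N_B=4, L=4
Step 2: N_C=0, N_B=16, L=16
Step 3: N_C=0, N_B=64, L=64
Step 4: N_C=0, N_B=256, L=256
Step 5: N_C=0, N_B=1024, L=1024


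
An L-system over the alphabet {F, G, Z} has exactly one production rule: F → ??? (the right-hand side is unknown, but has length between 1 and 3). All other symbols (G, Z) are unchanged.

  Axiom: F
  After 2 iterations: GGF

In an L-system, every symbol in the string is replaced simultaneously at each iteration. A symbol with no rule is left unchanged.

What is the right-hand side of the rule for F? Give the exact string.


Trying F → GF:
  Step 0: F
  Step 1: GF
  Step 2: GGF
Matches the given result.

Answer: GF


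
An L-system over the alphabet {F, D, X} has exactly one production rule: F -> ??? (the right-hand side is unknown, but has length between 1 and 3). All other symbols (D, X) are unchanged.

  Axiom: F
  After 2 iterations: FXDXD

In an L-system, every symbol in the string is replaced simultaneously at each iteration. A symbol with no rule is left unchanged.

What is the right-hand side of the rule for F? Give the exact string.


Trying F -> FXD:
  Step 0: F
  Step 1: FXD
  Step 2: FXDXD
Matches the given result.

Answer: FXD


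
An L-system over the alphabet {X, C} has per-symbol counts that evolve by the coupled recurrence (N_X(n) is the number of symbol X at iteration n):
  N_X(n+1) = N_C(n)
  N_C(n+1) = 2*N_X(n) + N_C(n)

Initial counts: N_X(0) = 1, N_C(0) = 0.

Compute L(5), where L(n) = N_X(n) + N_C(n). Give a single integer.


Answer: 32

Derivation:
Step 0: N_X=1, N_C=0, L=1
Step 1: N_X=0, N_C=2, L=2
Step 2: N_X=2, N_C=2, L=4
Step 3: N_X=2, N_C=6, L=8
Step 4: N_X=6, N_C=10, L=16
Step 5: N_X=10, N_C=22, L=32


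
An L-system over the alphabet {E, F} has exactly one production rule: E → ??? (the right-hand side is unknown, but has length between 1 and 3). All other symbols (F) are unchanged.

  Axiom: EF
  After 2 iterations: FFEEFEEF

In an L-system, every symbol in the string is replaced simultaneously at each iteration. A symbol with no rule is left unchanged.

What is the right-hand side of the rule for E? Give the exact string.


Trying E → FEE:
  Step 0: EF
  Step 1: FEEF
  Step 2: FFEEFEEF
Matches the given result.

Answer: FEE


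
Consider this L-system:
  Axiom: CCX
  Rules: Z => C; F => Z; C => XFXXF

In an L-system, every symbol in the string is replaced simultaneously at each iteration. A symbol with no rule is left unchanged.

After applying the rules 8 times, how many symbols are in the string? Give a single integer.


Answer: 59

Derivation:
Step 0: length = 3
Step 1: length = 11
Step 2: length = 11
Step 3: length = 11
Step 4: length = 27
Step 5: length = 27
Step 6: length = 27
Step 7: length = 59
Step 8: length = 59


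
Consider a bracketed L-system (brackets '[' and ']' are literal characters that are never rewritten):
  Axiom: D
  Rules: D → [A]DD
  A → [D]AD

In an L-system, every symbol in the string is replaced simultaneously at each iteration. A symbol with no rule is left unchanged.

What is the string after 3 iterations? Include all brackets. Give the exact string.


Step 0: D
Step 1: [A]DD
Step 2: [[D]AD][A]DD[A]DD
Step 3: [[[A]DD][D]AD[A]DD][[D]AD][A]DD[A]DD[[D]AD][A]DD[A]DD

Answer: [[[A]DD][D]AD[A]DD][[D]AD][A]DD[A]DD[[D]AD][A]DD[A]DD


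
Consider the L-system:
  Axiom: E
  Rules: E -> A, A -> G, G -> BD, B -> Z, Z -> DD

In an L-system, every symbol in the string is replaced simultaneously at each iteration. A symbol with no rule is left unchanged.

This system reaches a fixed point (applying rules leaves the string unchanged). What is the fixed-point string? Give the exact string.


Answer: DDD

Derivation:
Step 0: E
Step 1: A
Step 2: G
Step 3: BD
Step 4: ZD
Step 5: DDD
Step 6: DDD  (unchanged — fixed point at step 5)


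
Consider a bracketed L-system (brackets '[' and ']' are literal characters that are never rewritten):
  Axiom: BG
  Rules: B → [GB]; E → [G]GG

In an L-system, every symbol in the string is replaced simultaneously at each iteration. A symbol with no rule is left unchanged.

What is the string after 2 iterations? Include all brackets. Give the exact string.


Answer: [G[GB]]G

Derivation:
Step 0: BG
Step 1: [GB]G
Step 2: [G[GB]]G


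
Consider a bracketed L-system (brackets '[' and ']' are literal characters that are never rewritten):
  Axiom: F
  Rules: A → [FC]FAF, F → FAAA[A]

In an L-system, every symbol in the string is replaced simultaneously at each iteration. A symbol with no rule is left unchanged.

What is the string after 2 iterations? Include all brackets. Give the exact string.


Answer: FAAA[A][FC]FAF[FC]FAF[FC]FAF[[FC]FAF]

Derivation:
Step 0: F
Step 1: FAAA[A]
Step 2: FAAA[A][FC]FAF[FC]FAF[FC]FAF[[FC]FAF]


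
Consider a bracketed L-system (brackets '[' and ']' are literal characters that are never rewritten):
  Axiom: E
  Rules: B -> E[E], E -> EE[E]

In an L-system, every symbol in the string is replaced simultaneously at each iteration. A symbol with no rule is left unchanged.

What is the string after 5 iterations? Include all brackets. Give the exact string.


Step 0: E
Step 1: EE[E]
Step 2: EE[E]EE[E][EE[E]]
Step 3: EE[E]EE[E][EE[E]]EE[E]EE[E][EE[E]][EE[E]EE[E][EE[E]]]
Step 4: EE[E]EE[E][EE[E]]EE[E]EE[E][EE[E]][EE[E]EE[E][EE[E]]]EE[E]EE[E][EE[E]]EE[E]EE[E][EE[E]][EE[E]EE[E][EE[E]]][EE[E]EE[E][EE[E]]EE[E]EE[E][EE[E]][EE[E]EE[E][EE[E]]]]
Step 5: EE[E]EE[E][EE[E]]EE[E]EE[E][EE[E]][EE[E]EE[E][EE[E]]]EE[E]EE[E][EE[E]]EE[E]EE[E][EE[E]][EE[E]EE[E][EE[E]]][EE[E]EE[E][EE[E]]EE[E]EE[E][EE[E]][EE[E]EE[E][EE[E]]]]EE[E]EE[E][EE[E]]EE[E]EE[E][EE[E]][EE[E]EE[E][EE[E]]]EE[E]EE[E][EE[E]]EE[E]EE[E][EE[E]][EE[E]EE[E][EE[E]]][EE[E]EE[E][EE[E]]EE[E]EE[E][EE[E]][EE[E]EE[E][EE[E]]]][EE[E]EE[E][EE[E]]EE[E]EE[E][EE[E]][EE[E]EE[E][EE[E]]]EE[E]EE[E][EE[E]]EE[E]EE[E][EE[E]][EE[E]EE[E][EE[E]]][EE[E]EE[E][EE[E]]EE[E]EE[E][EE[E]][EE[E]EE[E][EE[E]]]]]

Answer: EE[E]EE[E][EE[E]]EE[E]EE[E][EE[E]][EE[E]EE[E][EE[E]]]EE[E]EE[E][EE[E]]EE[E]EE[E][EE[E]][EE[E]EE[E][EE[E]]][EE[E]EE[E][EE[E]]EE[E]EE[E][EE[E]][EE[E]EE[E][EE[E]]]]EE[E]EE[E][EE[E]]EE[E]EE[E][EE[E]][EE[E]EE[E][EE[E]]]EE[E]EE[E][EE[E]]EE[E]EE[E][EE[E]][EE[E]EE[E][EE[E]]][EE[E]EE[E][EE[E]]EE[E]EE[E][EE[E]][EE[E]EE[E][EE[E]]]][EE[E]EE[E][EE[E]]EE[E]EE[E][EE[E]][EE[E]EE[E][EE[E]]]EE[E]EE[E][EE[E]]EE[E]EE[E][EE[E]][EE[E]EE[E][EE[E]]][EE[E]EE[E][EE[E]]EE[E]EE[E][EE[E]][EE[E]EE[E][EE[E]]]]]


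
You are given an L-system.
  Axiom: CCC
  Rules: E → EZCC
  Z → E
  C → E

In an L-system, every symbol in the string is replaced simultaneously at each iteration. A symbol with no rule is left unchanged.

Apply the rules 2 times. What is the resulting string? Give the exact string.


Answer: EZCCEZCCEZCC

Derivation:
Step 0: CCC
Step 1: EEE
Step 2: EZCCEZCCEZCC


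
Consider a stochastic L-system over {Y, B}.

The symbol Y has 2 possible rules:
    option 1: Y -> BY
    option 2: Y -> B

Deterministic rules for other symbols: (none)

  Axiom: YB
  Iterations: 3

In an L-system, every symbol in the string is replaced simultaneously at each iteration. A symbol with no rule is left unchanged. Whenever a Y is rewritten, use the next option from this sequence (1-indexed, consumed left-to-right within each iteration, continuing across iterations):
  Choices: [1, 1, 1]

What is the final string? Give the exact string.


Step 0: YB
Step 1: BYB  (used choices [1])
Step 2: BBYB  (used choices [1])
Step 3: BBBYB  (used choices [1])

Answer: BBBYB


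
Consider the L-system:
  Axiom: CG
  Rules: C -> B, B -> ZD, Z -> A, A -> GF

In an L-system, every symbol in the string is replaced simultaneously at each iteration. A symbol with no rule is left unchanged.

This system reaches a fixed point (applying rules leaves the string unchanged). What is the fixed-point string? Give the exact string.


Answer: GFDG

Derivation:
Step 0: CG
Step 1: BG
Step 2: ZDG
Step 3: ADG
Step 4: GFDG
Step 5: GFDG  (unchanged — fixed point at step 4)


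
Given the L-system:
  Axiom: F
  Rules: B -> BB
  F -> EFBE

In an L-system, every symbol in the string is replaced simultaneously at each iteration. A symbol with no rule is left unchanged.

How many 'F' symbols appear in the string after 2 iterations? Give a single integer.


Answer: 1

Derivation:
Step 0: F  (1 'F')
Step 1: EFBE  (1 'F')
Step 2: EEFBEBBE  (1 'F')


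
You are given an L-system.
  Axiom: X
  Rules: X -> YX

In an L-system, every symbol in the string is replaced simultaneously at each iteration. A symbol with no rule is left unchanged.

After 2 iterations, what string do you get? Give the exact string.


Step 0: X
Step 1: YX
Step 2: YYX

Answer: YYX


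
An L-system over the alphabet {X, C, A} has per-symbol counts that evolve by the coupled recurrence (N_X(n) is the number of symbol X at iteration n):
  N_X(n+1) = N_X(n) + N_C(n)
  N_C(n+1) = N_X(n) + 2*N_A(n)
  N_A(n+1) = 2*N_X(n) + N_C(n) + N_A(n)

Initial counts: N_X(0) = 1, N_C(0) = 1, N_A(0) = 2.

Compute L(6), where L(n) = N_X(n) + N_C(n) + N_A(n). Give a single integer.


Answer: 2132

Derivation:
Step 0: N_X=1, N_C=1, N_A=2, L=4
Step 1: N_X=2, N_C=5, N_A=5, L=12
Step 2: N_X=7, N_C=12, N_A=14, L=33
Step 3: N_X=19, N_C=35, N_A=40, L=94
Step 4: N_X=54, N_C=99, N_A=113, L=266
Step 5: N_X=153, N_C=280, N_A=320, L=753
Step 6: N_X=433, N_C=793, N_A=906, L=2132


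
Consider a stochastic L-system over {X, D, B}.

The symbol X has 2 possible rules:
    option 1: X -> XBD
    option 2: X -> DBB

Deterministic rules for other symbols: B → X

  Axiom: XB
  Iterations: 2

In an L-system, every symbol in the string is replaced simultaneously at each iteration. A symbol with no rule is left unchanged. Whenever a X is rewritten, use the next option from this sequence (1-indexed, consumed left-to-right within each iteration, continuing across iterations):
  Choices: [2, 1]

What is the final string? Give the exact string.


Step 0: XB
Step 1: DBBX  (used choices [2])
Step 2: DXXXBD  (used choices [1])

Answer: DXXXBD


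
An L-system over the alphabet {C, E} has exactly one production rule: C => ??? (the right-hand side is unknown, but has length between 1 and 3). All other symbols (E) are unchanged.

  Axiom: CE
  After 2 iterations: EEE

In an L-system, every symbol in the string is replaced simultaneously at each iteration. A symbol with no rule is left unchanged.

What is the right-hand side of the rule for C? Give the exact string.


Trying C => EE:
  Step 0: CE
  Step 1: EEE
  Step 2: EEE
Matches the given result.

Answer: EE


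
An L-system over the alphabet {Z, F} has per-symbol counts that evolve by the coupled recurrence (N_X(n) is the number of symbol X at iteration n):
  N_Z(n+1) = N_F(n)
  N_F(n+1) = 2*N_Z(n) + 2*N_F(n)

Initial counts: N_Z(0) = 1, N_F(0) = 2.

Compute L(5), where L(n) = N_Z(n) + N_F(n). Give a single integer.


Step 0: N_Z=1, N_F=2, L=3
Step 1: N_Z=2, N_F=6, L=8
Step 2: N_Z=6, N_F=16, L=22
Step 3: N_Z=16, N_F=44, L=60
Step 4: N_Z=44, N_F=120, L=164
Step 5: N_Z=120, N_F=328, L=448

Answer: 448


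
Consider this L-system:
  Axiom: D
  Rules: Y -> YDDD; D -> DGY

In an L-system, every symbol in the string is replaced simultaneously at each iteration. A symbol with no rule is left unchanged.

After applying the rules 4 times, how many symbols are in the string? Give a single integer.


Answer: 60

Derivation:
Step 0: length = 1
Step 1: length = 3
Step 2: length = 8
Step 3: length = 22
Step 4: length = 60


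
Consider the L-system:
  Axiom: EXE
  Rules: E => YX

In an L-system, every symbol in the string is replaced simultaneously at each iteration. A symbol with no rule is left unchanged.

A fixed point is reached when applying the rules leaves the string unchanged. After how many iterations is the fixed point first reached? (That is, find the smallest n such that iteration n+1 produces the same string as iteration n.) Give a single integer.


Answer: 1

Derivation:
Step 0: EXE
Step 1: YXXYX
Step 2: YXXYX  (unchanged — fixed point at step 1)


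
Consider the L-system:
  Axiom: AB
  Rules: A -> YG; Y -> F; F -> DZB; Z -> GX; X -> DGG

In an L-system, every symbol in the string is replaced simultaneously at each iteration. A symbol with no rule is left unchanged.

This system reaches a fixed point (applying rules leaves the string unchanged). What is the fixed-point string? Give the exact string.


Step 0: AB
Step 1: YGB
Step 2: FGB
Step 3: DZBGB
Step 4: DGXBGB
Step 5: DGDGGBGB
Step 6: DGDGGBGB  (unchanged — fixed point at step 5)

Answer: DGDGGBGB


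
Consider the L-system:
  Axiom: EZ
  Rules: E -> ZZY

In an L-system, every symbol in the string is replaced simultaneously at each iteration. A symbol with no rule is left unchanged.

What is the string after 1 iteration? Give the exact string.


Step 0: EZ
Step 1: ZZYZ

Answer: ZZYZ


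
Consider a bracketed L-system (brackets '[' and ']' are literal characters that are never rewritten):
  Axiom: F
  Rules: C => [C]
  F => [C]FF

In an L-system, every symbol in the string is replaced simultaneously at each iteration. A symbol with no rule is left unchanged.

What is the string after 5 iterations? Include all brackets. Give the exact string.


Step 0: F
Step 1: [C]FF
Step 2: [[C]][C]FF[C]FF
Step 3: [[[C]]][[C]][C]FF[C]FF[[C]][C]FF[C]FF
Step 4: [[[[C]]]][[[C]]][[C]][C]FF[C]FF[[C]][C]FF[C]FF[[[C]]][[C]][C]FF[C]FF[[C]][C]FF[C]FF
Step 5: [[[[[C]]]]][[[[C]]]][[[C]]][[C]][C]FF[C]FF[[C]][C]FF[C]FF[[[C]]][[C]][C]FF[C]FF[[C]][C]FF[C]FF[[[[C]]]][[[C]]][[C]][C]FF[C]FF[[C]][C]FF[C]FF[[[C]]][[C]][C]FF[C]FF[[C]][C]FF[C]FF

Answer: [[[[[C]]]]][[[[C]]]][[[C]]][[C]][C]FF[C]FF[[C]][C]FF[C]FF[[[C]]][[C]][C]FF[C]FF[[C]][C]FF[C]FF[[[[C]]]][[[C]]][[C]][C]FF[C]FF[[C]][C]FF[C]FF[[[C]]][[C]][C]FF[C]FF[[C]][C]FF[C]FF


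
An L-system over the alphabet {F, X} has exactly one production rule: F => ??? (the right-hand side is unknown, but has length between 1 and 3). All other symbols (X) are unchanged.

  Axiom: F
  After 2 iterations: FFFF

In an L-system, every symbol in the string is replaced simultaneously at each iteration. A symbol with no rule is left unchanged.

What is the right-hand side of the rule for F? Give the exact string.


Trying F => FF:
  Step 0: F
  Step 1: FF
  Step 2: FFFF
Matches the given result.

Answer: FF


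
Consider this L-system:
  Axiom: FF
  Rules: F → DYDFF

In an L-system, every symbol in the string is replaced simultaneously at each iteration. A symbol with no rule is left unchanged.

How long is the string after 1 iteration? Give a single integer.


Step 0: length = 2
Step 1: length = 10

Answer: 10


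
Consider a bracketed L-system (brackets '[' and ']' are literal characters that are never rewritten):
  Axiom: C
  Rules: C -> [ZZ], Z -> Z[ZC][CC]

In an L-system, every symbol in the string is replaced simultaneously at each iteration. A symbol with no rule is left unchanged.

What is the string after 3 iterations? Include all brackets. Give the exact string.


Answer: [Z[ZC][CC][Z[ZC][CC][ZZ]][[ZZ][ZZ]]Z[ZC][CC][Z[ZC][CC][ZZ]][[ZZ][ZZ]]]

Derivation:
Step 0: C
Step 1: [ZZ]
Step 2: [Z[ZC][CC]Z[ZC][CC]]
Step 3: [Z[ZC][CC][Z[ZC][CC][ZZ]][[ZZ][ZZ]]Z[ZC][CC][Z[ZC][CC][ZZ]][[ZZ][ZZ]]]


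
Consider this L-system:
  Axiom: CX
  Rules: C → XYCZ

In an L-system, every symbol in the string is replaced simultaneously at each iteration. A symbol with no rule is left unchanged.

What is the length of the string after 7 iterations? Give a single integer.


Answer: 23

Derivation:
Step 0: length = 2
Step 1: length = 5
Step 2: length = 8
Step 3: length = 11
Step 4: length = 14
Step 5: length = 17
Step 6: length = 20
Step 7: length = 23


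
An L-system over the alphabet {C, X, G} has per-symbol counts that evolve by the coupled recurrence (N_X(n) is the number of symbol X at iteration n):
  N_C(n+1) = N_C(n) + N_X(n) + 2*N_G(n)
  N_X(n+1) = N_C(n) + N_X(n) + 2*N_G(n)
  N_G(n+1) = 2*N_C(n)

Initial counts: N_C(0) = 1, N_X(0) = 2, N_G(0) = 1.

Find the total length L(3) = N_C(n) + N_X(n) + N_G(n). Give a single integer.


Step 0: N_C=1, N_X=2, N_G=1, L=4
Step 1: N_C=5, N_X=5, N_G=2, L=12
Step 2: N_C=14, N_X=14, N_G=10, L=38
Step 3: N_C=48, N_X=48, N_G=28, L=124

Answer: 124


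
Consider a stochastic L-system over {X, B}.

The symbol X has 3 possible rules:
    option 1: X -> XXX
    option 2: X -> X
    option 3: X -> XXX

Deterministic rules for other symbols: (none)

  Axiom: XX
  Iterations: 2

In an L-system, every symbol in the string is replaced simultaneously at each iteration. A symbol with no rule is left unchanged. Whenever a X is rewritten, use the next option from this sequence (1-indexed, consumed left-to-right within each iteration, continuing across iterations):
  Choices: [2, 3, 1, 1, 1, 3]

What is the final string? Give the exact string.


Answer: XXXXXXXXXXXX

Derivation:
Step 0: XX
Step 1: XXXX  (used choices [2, 3])
Step 2: XXXXXXXXXXXX  (used choices [1, 1, 1, 3])


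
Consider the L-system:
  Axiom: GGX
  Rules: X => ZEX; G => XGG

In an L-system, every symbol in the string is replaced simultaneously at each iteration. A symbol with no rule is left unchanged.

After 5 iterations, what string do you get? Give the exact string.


Step 0: GGX
Step 1: XGGXGGZEX
Step 2: ZEXXGGXGGZEXXGGXGGZEZEX
Step 3: ZEZEXZEXXGGXGGZEXXGGXGGZEZEXZEXXGGXGGZEXXGGXGGZEZEZEX
Step 4: ZEZEZEXZEZEXZEXXGGXGGZEXXGGXGGZEZEXZEXXGGXGGZEXXGGXGGZEZEZEXZEZEXZEXXGGXGGZEXXGGXGGZEZEXZEXXGGXGGZEXXGGXGGZEZEZEZEX
Step 5: ZEZEZEZEXZEZEZEXZEZEXZEXXGGXGGZEXXGGXGGZEZEXZEXXGGXGGZEXXGGXGGZEZEZEXZEZEXZEXXGGXGGZEXXGGXGGZEZEXZEXXGGXGGZEXXGGXGGZEZEZEZEXZEZEZEXZEZEXZEXXGGXGGZEXXGGXGGZEZEXZEXXGGXGGZEXXGGXGGZEZEZEXZEZEXZEXXGGXGGZEXXGGXGGZEZEXZEXXGGXGGZEXXGGXGGZEZEZEZEZEX

Answer: ZEZEZEZEXZEZEZEXZEZEXZEXXGGXGGZEXXGGXGGZEZEXZEXXGGXGGZEXXGGXGGZEZEZEXZEZEXZEXXGGXGGZEXXGGXGGZEZEXZEXXGGXGGZEXXGGXGGZEZEZEZEXZEZEZEXZEZEXZEXXGGXGGZEXXGGXGGZEZEXZEXXGGXGGZEXXGGXGGZEZEZEXZEZEXZEXXGGXGGZEXXGGXGGZEZEXZEXXGGXGGZEXXGGXGGZEZEZEZEZEX


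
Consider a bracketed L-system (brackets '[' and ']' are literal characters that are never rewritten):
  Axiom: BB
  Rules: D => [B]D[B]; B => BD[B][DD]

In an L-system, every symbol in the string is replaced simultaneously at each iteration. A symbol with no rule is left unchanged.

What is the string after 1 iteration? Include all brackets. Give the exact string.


Step 0: BB
Step 1: BD[B][DD]BD[B][DD]

Answer: BD[B][DD]BD[B][DD]


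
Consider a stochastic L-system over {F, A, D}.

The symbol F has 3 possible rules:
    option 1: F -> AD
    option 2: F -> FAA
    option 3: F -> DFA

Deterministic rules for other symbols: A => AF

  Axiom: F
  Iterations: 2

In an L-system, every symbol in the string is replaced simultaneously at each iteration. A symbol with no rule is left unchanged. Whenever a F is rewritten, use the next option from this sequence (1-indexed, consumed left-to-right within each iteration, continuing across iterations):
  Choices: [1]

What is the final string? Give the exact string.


Answer: AFD

Derivation:
Step 0: F
Step 1: AD  (used choices [1])
Step 2: AFD  (used choices [])


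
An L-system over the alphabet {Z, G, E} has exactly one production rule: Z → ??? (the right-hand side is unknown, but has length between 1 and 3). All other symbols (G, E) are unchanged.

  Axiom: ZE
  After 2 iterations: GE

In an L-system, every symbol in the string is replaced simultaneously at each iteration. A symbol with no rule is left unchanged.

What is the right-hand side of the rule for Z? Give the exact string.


Answer: G

Derivation:
Trying Z → G:
  Step 0: ZE
  Step 1: GE
  Step 2: GE
Matches the given result.


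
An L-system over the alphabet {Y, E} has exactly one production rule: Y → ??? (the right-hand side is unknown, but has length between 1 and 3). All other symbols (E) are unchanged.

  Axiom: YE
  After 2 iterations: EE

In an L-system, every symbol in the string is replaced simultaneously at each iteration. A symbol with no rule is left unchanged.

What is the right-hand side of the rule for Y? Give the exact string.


Trying Y → E:
  Step 0: YE
  Step 1: EE
  Step 2: EE
Matches the given result.

Answer: E


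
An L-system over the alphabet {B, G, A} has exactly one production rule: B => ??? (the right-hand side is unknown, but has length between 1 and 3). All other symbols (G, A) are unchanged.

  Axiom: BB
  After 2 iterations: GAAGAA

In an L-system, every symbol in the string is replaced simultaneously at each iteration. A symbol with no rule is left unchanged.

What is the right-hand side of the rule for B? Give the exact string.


Answer: GAA

Derivation:
Trying B => GAA:
  Step 0: BB
  Step 1: GAAGAA
  Step 2: GAAGAA
Matches the given result.


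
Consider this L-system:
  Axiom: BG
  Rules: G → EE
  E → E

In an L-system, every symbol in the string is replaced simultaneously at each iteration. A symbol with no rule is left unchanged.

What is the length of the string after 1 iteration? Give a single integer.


Answer: 3

Derivation:
Step 0: length = 2
Step 1: length = 3


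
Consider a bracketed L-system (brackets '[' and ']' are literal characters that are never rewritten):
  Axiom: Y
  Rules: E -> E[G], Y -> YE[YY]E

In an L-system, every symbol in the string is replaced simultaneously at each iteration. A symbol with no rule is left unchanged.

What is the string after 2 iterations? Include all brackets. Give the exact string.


Step 0: Y
Step 1: YE[YY]E
Step 2: YE[YY]EE[G][YE[YY]EYE[YY]E]E[G]

Answer: YE[YY]EE[G][YE[YY]EYE[YY]E]E[G]


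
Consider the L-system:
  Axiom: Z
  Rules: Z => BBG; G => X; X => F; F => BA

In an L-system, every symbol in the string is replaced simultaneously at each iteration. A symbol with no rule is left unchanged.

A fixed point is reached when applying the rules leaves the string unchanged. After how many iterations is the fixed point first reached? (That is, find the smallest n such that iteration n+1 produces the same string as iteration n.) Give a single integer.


Answer: 4

Derivation:
Step 0: Z
Step 1: BBG
Step 2: BBX
Step 3: BBF
Step 4: BBBA
Step 5: BBBA  (unchanged — fixed point at step 4)


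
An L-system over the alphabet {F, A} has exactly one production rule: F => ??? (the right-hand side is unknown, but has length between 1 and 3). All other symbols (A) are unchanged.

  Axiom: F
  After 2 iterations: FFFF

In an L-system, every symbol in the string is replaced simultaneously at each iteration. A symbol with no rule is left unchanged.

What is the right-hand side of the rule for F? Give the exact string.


Trying F => FF:
  Step 0: F
  Step 1: FF
  Step 2: FFFF
Matches the given result.

Answer: FF


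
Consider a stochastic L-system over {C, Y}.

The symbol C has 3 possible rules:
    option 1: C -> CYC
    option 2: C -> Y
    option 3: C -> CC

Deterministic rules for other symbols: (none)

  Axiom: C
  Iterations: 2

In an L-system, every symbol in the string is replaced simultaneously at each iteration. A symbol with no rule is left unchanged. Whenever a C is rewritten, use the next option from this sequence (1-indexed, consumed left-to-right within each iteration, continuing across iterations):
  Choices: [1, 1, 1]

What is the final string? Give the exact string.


Step 0: C
Step 1: CYC  (used choices [1])
Step 2: CYCYCYC  (used choices [1, 1])

Answer: CYCYCYC


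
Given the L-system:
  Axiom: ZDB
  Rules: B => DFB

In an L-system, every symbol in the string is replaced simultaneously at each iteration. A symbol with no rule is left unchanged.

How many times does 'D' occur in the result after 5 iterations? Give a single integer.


Step 0: ZDB  (1 'D')
Step 1: ZDDFB  (2 'D')
Step 2: ZDDFDFB  (3 'D')
Step 3: ZDDFDFDFB  (4 'D')
Step 4: ZDDFDFDFDFB  (5 'D')
Step 5: ZDDFDFDFDFDFB  (6 'D')

Answer: 6


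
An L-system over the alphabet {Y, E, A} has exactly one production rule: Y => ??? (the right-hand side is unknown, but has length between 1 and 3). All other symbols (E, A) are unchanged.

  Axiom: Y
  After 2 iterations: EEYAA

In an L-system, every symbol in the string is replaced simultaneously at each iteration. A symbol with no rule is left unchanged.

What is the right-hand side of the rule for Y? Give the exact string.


Trying Y => EYA:
  Step 0: Y
  Step 1: EYA
  Step 2: EEYAA
Matches the given result.

Answer: EYA


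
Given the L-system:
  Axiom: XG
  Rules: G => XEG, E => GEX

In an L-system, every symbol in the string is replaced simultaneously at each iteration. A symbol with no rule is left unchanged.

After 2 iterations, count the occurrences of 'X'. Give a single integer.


Step 0: XG  (1 'X')
Step 1: XXEG  (2 'X')
Step 2: XXGEXXEG  (4 'X')

Answer: 4


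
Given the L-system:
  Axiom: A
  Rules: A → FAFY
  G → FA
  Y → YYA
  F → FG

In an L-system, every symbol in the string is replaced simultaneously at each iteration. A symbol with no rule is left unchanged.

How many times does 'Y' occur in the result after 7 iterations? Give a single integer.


Final string: FGFAFGFAFYFGFAFGFAFYFGYYAFGFAFGFAFYFGFAFGFAFYFGYYAFGFAYYAYYAFAFYFGFAFGFAFYFGFAFGFAFYFGYYAFGFAFGFAFYFGFAFGFAFYFGYYAFGFAYYAYYAFAFYFGFAFGFAFYYYAYYAFAFYYYAYYAFAFYFGFAFYFGYYAFGFAFGFAFYFGFAFGFAFYFGYYAFGFAFGFAFYFGFAFGFAFYFGYYAFGFAYYAYYAFAFYFGFAFGFAFYFGFAFGFAFYFGYYAFGFAFGFAFYFGFAFGFAFYFGYYAFGFAYYAYYAFAFYFGFAFGFAFYYYAYYAFAFYYYAYYAFAFYFGFAFYFGYYAFGFAFGFAFYFGFAFGFAFYFGYYAYYAYYAFAFYYYAYYAFAFYFGFAFYFGYYAYYAYYAFAFYYYAYYAFAFYFGFAFYFGYYAFGFAFGFAFYFGYYAFGFAYYAYYAFAFYFGFAFGFAFYFGFAFGFAFYFGYYAFGFAFGFAFYFGFAFGFAFYFGYYAFGFAYYAYYAFAFYYYAYYAFAFYYYAYYAFAFYFGFAFYFGYYAYYAYYAFAFYYYAYYAFAFYFGFAFYFGYYAFGFAFGFAFYFGYYAFGFAYYAYYAFAFYYYAYYAFAFYYYAYYAFAFYFGFAFYFGYYAYYAYYAFAFYYYAYYAFAFYFGFAFYFGYYAFGFAFGFAFYFGYYAFGFAYYAYYAFAFYFGFAFGFAFYFGFAFGFAFYFGYYAFGFAYYAYYAFAFYFGFAFGFAFYYYAYYAFAFYYYAYYAFAFYFGFAFYFGYYAFGFAFGFAFYFGFAFGFAFYFGYYAFGFAFGFAFYFGFAFGFAFYFGYYAFGFAYYAYYAFAFYFGFAFGFAFYFGFAFGFAFYFGYYAFGFAFGFAFYFGFAFGFAFYFGYYAFGFAYYAYYAFAFYFGFAFGFAFYYYAYYAFAFYYYAYYAFAFYFGFAFYFGYYAYYAYYAFAFYYYAYYAFAFYFGFAFYFGYYAYYAYYAFAFYYYAYYAFAFYFGFAFYFGYYAFGFAFGFAFYFGYYAFGFAYYAYYAFAFYYYAYYAFAFYYYAYYAFAFYFGFAFYFGYYAYYAYYAFAFYYYAYYAFAFYFGFAFYFGYYAFGFAFGFAFYFGYYAFGFAYYAYYAFAFYFGFAFGFAFYFGFAFGFAFYFGYYAFGFAYYAYYAFAFYFGFAFGFAFYYYAYYAFAFYYYAYYAFAFYFGFAFYFGYYAYYAYYAFAFYYYAYYAFAFYFGFAFYFGYYAYYAYYAFAFYYYAYYAFAFYFGFAFYFGYYAFGFAFGFAFYFGYYAFGFAYYAYYAFAFYYYAYYAFAFYYYAYYAFAFYFGFAFYFGYYAYYAYYAFAFYYYAYYAFAFYFGFAFYFGYYAFGFAFGFAFYFGYYAFGFAYYAYYAFAFYFGFAFGFAFYFGFAFGFAFYFGYYAFGFAYYAYYAFAFYFGFAFGFAFYYYAYYAFAFYYYAYYAFAFYFGFAFYFGYYAFGFAFGFAFYFGFAFGFAFYFGYYAFGFAFGFAFYFGFAFGFAFYFGYYAFGFAYYAYYAFAFYFGFAFGFAFYYYAYYAFAFYYYAYYAFAFYFGFAFYFGYYAFGFAFGFAFYFGFAFGFAFYFGYYAYYAYYAFAFYYYAYYAFAFYFGFAFYFGYYAYYAYYAFAFYYYAYYAFAFYFGFAFYFGYYAFGFAFGFAFYFGYYAFGFAYYAYYAFAFY
Count of 'Y': 509

Answer: 509


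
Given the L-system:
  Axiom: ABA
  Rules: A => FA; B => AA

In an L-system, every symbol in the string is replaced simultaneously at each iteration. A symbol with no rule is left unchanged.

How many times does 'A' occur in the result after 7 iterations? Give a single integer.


Step 0: ABA  (2 'A')
Step 1: FAAAFA  (4 'A')
Step 2: FFAFAFAFFA  (4 'A')
Step 3: FFFAFFAFFAFFFA  (4 'A')
Step 4: FFFFAFFFAFFFAFFFFA  (4 'A')
Step 5: FFFFFAFFFFAFFFFAFFFFFA  (4 'A')
Step 6: FFFFFFAFFFFFAFFFFFAFFFFFFA  (4 'A')
Step 7: FFFFFFFAFFFFFFAFFFFFFAFFFFFFFA  (4 'A')

Answer: 4


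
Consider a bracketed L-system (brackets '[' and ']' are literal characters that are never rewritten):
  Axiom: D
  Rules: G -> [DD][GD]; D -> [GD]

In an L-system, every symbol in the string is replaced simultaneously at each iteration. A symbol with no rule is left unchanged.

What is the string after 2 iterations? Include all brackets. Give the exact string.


Answer: [[DD][GD][GD]]

Derivation:
Step 0: D
Step 1: [GD]
Step 2: [[DD][GD][GD]]


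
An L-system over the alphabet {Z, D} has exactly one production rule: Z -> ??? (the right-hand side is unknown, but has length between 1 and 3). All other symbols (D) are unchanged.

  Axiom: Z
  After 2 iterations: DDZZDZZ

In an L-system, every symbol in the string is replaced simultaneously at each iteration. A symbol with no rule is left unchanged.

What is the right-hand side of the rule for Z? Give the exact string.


Answer: DZZ

Derivation:
Trying Z -> DZZ:
  Step 0: Z
  Step 1: DZZ
  Step 2: DDZZDZZ
Matches the given result.


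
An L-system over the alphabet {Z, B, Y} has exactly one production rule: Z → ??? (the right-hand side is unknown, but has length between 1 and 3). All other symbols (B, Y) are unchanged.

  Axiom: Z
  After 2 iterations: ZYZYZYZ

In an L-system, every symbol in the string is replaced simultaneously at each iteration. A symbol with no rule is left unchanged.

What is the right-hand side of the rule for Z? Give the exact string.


Answer: ZYZ

Derivation:
Trying Z → ZYZ:
  Step 0: Z
  Step 1: ZYZ
  Step 2: ZYZYZYZ
Matches the given result.


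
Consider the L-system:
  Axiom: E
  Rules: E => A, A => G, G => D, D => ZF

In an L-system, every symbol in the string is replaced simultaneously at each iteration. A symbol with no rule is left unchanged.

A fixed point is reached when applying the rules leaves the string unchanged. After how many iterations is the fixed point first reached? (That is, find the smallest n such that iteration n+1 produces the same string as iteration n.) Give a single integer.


Answer: 4

Derivation:
Step 0: E
Step 1: A
Step 2: G
Step 3: D
Step 4: ZF
Step 5: ZF  (unchanged — fixed point at step 4)


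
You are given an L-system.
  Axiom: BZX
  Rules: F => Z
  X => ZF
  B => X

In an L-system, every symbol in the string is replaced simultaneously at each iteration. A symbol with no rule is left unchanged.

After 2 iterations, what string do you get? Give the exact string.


Answer: ZFZZZ

Derivation:
Step 0: BZX
Step 1: XZZF
Step 2: ZFZZZ
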